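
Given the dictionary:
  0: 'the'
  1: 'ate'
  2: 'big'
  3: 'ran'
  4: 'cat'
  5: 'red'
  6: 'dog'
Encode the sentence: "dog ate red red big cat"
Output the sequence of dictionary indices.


Look up each word in the dictionary:
  'dog' -> 6
  'ate' -> 1
  'red' -> 5
  'red' -> 5
  'big' -> 2
  'cat' -> 4

Encoded: [6, 1, 5, 5, 2, 4]


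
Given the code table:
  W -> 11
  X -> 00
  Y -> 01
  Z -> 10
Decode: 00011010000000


Decoding:
00 -> X
01 -> Y
10 -> Z
10 -> Z
00 -> X
00 -> X
00 -> X


Result: XYZZXXX


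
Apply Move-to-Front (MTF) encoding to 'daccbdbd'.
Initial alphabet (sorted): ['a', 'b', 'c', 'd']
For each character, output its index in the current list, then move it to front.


MTF encoding:
'd': index 3 in ['a', 'b', 'c', 'd'] -> ['d', 'a', 'b', 'c']
'a': index 1 in ['d', 'a', 'b', 'c'] -> ['a', 'd', 'b', 'c']
'c': index 3 in ['a', 'd', 'b', 'c'] -> ['c', 'a', 'd', 'b']
'c': index 0 in ['c', 'a', 'd', 'b'] -> ['c', 'a', 'd', 'b']
'b': index 3 in ['c', 'a', 'd', 'b'] -> ['b', 'c', 'a', 'd']
'd': index 3 in ['b', 'c', 'a', 'd'] -> ['d', 'b', 'c', 'a']
'b': index 1 in ['d', 'b', 'c', 'a'] -> ['b', 'd', 'c', 'a']
'd': index 1 in ['b', 'd', 'c', 'a'] -> ['d', 'b', 'c', 'a']


Output: [3, 1, 3, 0, 3, 3, 1, 1]


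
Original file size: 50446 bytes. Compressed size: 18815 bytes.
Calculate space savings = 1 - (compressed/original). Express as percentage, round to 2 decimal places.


ratio = compressed/original = 18815/50446 = 0.372973
savings = 1 - ratio = 1 - 0.372973 = 0.627027
as a percentage: 0.627027 * 100 = 62.7%

Space savings = 1 - 18815/50446 = 62.7%


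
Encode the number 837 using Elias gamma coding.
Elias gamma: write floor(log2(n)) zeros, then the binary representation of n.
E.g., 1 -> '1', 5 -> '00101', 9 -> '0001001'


num_bits = floor(log2(837)) + 1 = 10
leading_zeros = num_bits - 1 = 9
binary(837) = 1101000101

Elias gamma(837) = '000000000' + '1101000101' = 0000000001101000101 (19 bits)


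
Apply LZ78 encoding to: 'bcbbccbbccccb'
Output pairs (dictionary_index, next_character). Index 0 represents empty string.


LZ78 encoding steps:
Dictionary: {0: ''}
Step 1: w='' (idx 0), next='b' -> output (0, 'b'), add 'b' as idx 1
Step 2: w='' (idx 0), next='c' -> output (0, 'c'), add 'c' as idx 2
Step 3: w='b' (idx 1), next='b' -> output (1, 'b'), add 'bb' as idx 3
Step 4: w='c' (idx 2), next='c' -> output (2, 'c'), add 'cc' as idx 4
Step 5: w='bb' (idx 3), next='c' -> output (3, 'c'), add 'bbc' as idx 5
Step 6: w='cc' (idx 4), next='c' -> output (4, 'c'), add 'ccc' as idx 6
Step 7: w='b' (idx 1), end of input -> output (1, '')


Encoded: [(0, 'b'), (0, 'c'), (1, 'b'), (2, 'c'), (3, 'c'), (4, 'c'), (1, '')]


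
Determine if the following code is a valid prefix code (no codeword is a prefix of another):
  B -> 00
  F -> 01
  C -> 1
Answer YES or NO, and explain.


Checking each pair (does one codeword prefix another?):
  B='00' vs F='01': no prefix
  B='00' vs C='1': no prefix
  F='01' vs B='00': no prefix
  F='01' vs C='1': no prefix
  C='1' vs B='00': no prefix
  C='1' vs F='01': no prefix
No violation found over all pairs.

YES -- this is a valid prefix code. No codeword is a prefix of any other codeword.


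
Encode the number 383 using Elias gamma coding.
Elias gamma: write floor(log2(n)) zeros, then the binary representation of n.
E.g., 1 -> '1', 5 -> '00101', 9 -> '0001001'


num_bits = floor(log2(383)) + 1 = 9
leading_zeros = num_bits - 1 = 8
binary(383) = 101111111

Elias gamma(383) = '00000000' + '101111111' = 00000000101111111 (17 bits)


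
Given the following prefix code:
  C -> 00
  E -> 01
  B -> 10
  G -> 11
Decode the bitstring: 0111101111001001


Decoding step by step:
Bits 01 -> E
Bits 11 -> G
Bits 10 -> B
Bits 11 -> G
Bits 11 -> G
Bits 00 -> C
Bits 10 -> B
Bits 01 -> E


Decoded message: EGBGGCBE


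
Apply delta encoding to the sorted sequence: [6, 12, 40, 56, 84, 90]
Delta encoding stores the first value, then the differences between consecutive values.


First value: 6
Deltas:
  12 - 6 = 6
  40 - 12 = 28
  56 - 40 = 16
  84 - 56 = 28
  90 - 84 = 6


Delta encoded: [6, 6, 28, 16, 28, 6]


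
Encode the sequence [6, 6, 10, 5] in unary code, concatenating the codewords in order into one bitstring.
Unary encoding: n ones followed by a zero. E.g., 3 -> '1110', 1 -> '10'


Encode each number as n ones followed by a terminating 0:
  6 -> 1111110 (7 bits)
  6 -> 1111110 (7 bits)
  10 -> 11111111110 (11 bits)
  5 -> 111110 (6 bits)
Total length = 7 + 7 + 11 + 6 = 31 bits.

Unary([6, 6, 10, 5]) = 1111110111111011111111110111110 (31 bits)


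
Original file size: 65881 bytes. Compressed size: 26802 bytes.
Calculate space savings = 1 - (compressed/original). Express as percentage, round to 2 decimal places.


ratio = compressed/original = 26802/65881 = 0.406824
savings = 1 - ratio = 1 - 0.406824 = 0.593176
as a percentage: 0.593176 * 100 = 59.32%

Space savings = 1 - 26802/65881 = 59.32%


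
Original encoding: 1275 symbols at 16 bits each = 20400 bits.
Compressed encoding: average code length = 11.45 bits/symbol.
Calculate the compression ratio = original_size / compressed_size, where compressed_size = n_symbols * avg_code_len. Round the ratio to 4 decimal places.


original_size = n_symbols * orig_bits = 1275 * 16 = 20400 bits
compressed_size = n_symbols * avg_code_len = 1275 * 11.45 = 14598.75 bits
ratio = original_size / compressed_size = 20400 / 14598.75 = 1.3974

Compression ratio = 1.3974


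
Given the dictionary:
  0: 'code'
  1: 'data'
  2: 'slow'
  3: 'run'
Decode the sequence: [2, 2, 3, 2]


Look up each index in the dictionary:
  2 -> 'slow'
  2 -> 'slow'
  3 -> 'run'
  2 -> 'slow'

Decoded: "slow slow run slow"


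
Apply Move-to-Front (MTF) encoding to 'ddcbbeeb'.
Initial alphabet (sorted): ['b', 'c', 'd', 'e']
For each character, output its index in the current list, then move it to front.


MTF encoding:
'd': index 2 in ['b', 'c', 'd', 'e'] -> ['d', 'b', 'c', 'e']
'd': index 0 in ['d', 'b', 'c', 'e'] -> ['d', 'b', 'c', 'e']
'c': index 2 in ['d', 'b', 'c', 'e'] -> ['c', 'd', 'b', 'e']
'b': index 2 in ['c', 'd', 'b', 'e'] -> ['b', 'c', 'd', 'e']
'b': index 0 in ['b', 'c', 'd', 'e'] -> ['b', 'c', 'd', 'e']
'e': index 3 in ['b', 'c', 'd', 'e'] -> ['e', 'b', 'c', 'd']
'e': index 0 in ['e', 'b', 'c', 'd'] -> ['e', 'b', 'c', 'd']
'b': index 1 in ['e', 'b', 'c', 'd'] -> ['b', 'e', 'c', 'd']


Output: [2, 0, 2, 2, 0, 3, 0, 1]


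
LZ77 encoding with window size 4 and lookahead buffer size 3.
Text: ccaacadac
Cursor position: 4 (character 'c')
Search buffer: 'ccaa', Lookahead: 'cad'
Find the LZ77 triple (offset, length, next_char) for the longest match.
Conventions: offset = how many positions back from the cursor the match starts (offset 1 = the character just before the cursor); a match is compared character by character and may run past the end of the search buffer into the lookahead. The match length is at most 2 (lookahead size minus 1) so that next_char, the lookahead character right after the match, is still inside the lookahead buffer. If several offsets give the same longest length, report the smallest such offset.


Try each offset into the search buffer:
  offset=1 (pos 3, char 'a'): match length 0
  offset=2 (pos 2, char 'a'): match length 0
  offset=3 (pos 1, char 'c'): match length 2
  offset=4 (pos 0, char 'c'): match length 1
Longest match has length 2 at offset 3.
next_char = character at position 4 + 2 = 6 -> 'd'

Best match: offset=3, length=2 (matching 'ca' starting at position 1)
LZ77 triple: (3, 2, 'd')


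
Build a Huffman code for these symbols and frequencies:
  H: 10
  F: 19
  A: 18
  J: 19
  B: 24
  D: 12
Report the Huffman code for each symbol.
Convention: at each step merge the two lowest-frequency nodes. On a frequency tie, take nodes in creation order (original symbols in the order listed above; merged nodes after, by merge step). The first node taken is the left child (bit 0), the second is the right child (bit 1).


Huffman tree construction:
Step 1: Merge H(10) + D(12) = 22
Step 2: Merge A(18) + F(19) = 37
Step 3: Merge J(19) + (H+D)(22) = 41
Step 4: Merge B(24) + (A+F)(37) = 61
Step 5: Merge (J+(H+D))(41) + (B+(A+F))(61) = 102
Read each symbol's code off the tree from the root (left child = 0, right child = 1).

Codes:
  H: 010 (length 3)
  F: 111 (length 3)
  A: 110 (length 3)
  J: 00 (length 2)
  B: 10 (length 2)
  D: 011 (length 3)
Average code length: 263/102 = 2.5784 bits/symbol


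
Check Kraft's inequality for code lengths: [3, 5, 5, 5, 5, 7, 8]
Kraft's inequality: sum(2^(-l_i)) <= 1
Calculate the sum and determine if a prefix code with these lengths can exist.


Sum = 2^(-3) + 2^(-5) + 2^(-5) + 2^(-5) + 2^(-5) + 2^(-7) + 2^(-8)
    = 0.125 + 0.03125 + 0.03125 + 0.03125 + 0.03125 + 0.0078125 + 0.00390625
    = 67/256 = 0.26171875
Since 0.26171875 <= 1, Kraft's inequality IS satisfied.
A prefix code with these lengths CAN exist.

Kraft sum = 0.26171875. Satisfied.


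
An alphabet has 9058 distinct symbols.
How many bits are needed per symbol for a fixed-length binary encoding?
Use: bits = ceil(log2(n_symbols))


log2(9058) = 13.145
Bracket: 2^13 = 8192 < 9058 <= 2^14 = 16384
So ceil(log2(9058)) = 14

bits = ceil(log2(9058)) = ceil(13.145) = 14 bits


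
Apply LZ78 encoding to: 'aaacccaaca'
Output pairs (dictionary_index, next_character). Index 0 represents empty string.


LZ78 encoding steps:
Dictionary: {0: ''}
Step 1: w='' (idx 0), next='a' -> output (0, 'a'), add 'a' as idx 1
Step 2: w='a' (idx 1), next='a' -> output (1, 'a'), add 'aa' as idx 2
Step 3: w='' (idx 0), next='c' -> output (0, 'c'), add 'c' as idx 3
Step 4: w='c' (idx 3), next='c' -> output (3, 'c'), add 'cc' as idx 4
Step 5: w='aa' (idx 2), next='c' -> output (2, 'c'), add 'aac' as idx 5
Step 6: w='a' (idx 1), end of input -> output (1, '')


Encoded: [(0, 'a'), (1, 'a'), (0, 'c'), (3, 'c'), (2, 'c'), (1, '')]


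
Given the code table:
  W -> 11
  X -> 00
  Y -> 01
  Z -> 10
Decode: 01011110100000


Decoding:
01 -> Y
01 -> Y
11 -> W
10 -> Z
10 -> Z
00 -> X
00 -> X


Result: YYWZZXX


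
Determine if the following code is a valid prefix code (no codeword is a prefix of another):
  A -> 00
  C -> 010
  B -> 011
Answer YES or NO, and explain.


Checking each pair (does one codeword prefix another?):
  A='00' vs C='010': no prefix
  A='00' vs B='011': no prefix
  C='010' vs A='00': no prefix
  C='010' vs B='011': no prefix
  B='011' vs A='00': no prefix
  B='011' vs C='010': no prefix
No violation found over all pairs.

YES -- this is a valid prefix code. No codeword is a prefix of any other codeword.


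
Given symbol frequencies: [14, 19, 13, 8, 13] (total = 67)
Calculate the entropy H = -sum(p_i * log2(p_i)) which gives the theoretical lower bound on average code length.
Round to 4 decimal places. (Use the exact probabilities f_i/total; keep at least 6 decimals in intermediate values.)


Per-symbol terms -p_i * log2(p_i) with p_i = f_i/67:
  p = 14/67 = 0.208955: log2(p) = -2.258734, -p*log2(p) = 0.471974
  p = 19/67 = 0.283582: log2(p) = -1.818162, -p*log2(p) = 0.515598
  p = 13/67 = 0.194030: log2(p) = -2.365649, -p*log2(p) = 0.459007
  p = 8/67 = 0.119403: log2(p) = -3.066089, -p*log2(p) = 0.366100
  p = 13/67 = 0.194030: log2(p) = -2.365649, -p*log2(p) = 0.459007
H = 0.471974 + 0.515598 + 0.459007 + 0.366100 + 0.459007 = 2.271686

H = 2.2717 bits/symbol


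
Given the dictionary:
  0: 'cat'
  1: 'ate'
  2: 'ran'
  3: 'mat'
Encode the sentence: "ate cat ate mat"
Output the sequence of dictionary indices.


Look up each word in the dictionary:
  'ate' -> 1
  'cat' -> 0
  'ate' -> 1
  'mat' -> 3

Encoded: [1, 0, 1, 3]


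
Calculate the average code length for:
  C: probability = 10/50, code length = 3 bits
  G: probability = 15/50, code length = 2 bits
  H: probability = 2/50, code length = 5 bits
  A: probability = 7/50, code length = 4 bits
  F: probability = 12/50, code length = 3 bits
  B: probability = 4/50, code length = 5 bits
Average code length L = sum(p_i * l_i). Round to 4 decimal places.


Weighted contributions p_i * l_i:
  C: (10/50) * 3 = 30/50
  G: (15/50) * 2 = 30/50
  H: (2/50) * 5 = 10/50
  A: (7/50) * 4 = 28/50
  F: (12/50) * 3 = 36/50
  B: (4/50) * 5 = 20/50
Sum = (30 + 30 + 10 + 28 + 36 + 20)/50 = 154/50

L = 154/50 = 3.0800 bits/symbol


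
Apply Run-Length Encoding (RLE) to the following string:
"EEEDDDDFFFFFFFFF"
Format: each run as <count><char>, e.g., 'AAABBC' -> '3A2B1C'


Scanning runs left to right:
  i=0: run of 'E' x 3 -> '3E'
  i=3: run of 'D' x 4 -> '4D'
  i=7: run of 'F' x 9 -> '9F'

RLE = 3E4D9F


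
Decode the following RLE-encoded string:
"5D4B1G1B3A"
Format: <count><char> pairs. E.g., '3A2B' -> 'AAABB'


Expanding each <count><char> pair:
  5D -> 'DDDDD'
  4B -> 'BBBB'
  1G -> 'G'
  1B -> 'B'
  3A -> 'AAA'

Decoded = DDDDDBBBBGBAAA


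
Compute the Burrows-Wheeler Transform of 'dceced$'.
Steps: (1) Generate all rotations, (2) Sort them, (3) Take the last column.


Rotations (sorted):
  0: $dceced -> last char: d
  1: ceced$d -> last char: d
  2: ced$dce -> last char: e
  3: d$dcece -> last char: e
  4: dceced$ -> last char: $
  5: eced$dc -> last char: c
  6: ed$dcec -> last char: c


BWT = ddee$cc


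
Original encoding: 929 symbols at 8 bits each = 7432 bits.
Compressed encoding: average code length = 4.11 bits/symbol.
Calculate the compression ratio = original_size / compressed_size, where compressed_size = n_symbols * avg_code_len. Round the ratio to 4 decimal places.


original_size = n_symbols * orig_bits = 929 * 8 = 7432 bits
compressed_size = n_symbols * avg_code_len = 929 * 4.11 = 3818.19 bits
ratio = original_size / compressed_size = 7432 / 3818.19 = 1.9465

Compression ratio = 1.9465


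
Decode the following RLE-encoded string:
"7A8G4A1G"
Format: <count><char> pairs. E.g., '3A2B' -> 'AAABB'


Expanding each <count><char> pair:
  7A -> 'AAAAAAA'
  8G -> 'GGGGGGGG'
  4A -> 'AAAA'
  1G -> 'G'

Decoded = AAAAAAAGGGGGGGGAAAAG


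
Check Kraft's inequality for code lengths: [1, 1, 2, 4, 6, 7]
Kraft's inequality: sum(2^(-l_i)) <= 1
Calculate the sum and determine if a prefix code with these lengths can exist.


Sum = 2^(-1) + 2^(-1) + 2^(-2) + 2^(-4) + 2^(-6) + 2^(-7)
    = 0.5 + 0.5 + 0.25 + 0.0625 + 0.015625 + 0.0078125
    = 171/128 = 1.3359375
Since 1.3359375 > 1, Kraft's inequality is NOT satisfied.
A prefix code with these lengths CANNOT exist.

Kraft sum = 1.3359375. Not satisfied.


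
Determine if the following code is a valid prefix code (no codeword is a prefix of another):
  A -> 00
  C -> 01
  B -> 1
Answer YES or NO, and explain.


Checking each pair (does one codeword prefix another?):
  A='00' vs C='01': no prefix
  A='00' vs B='1': no prefix
  C='01' vs A='00': no prefix
  C='01' vs B='1': no prefix
  B='1' vs A='00': no prefix
  B='1' vs C='01': no prefix
No violation found over all pairs.

YES -- this is a valid prefix code. No codeword is a prefix of any other codeword.


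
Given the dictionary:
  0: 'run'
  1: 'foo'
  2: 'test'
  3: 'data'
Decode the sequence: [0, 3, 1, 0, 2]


Look up each index in the dictionary:
  0 -> 'run'
  3 -> 'data'
  1 -> 'foo'
  0 -> 'run'
  2 -> 'test'

Decoded: "run data foo run test"


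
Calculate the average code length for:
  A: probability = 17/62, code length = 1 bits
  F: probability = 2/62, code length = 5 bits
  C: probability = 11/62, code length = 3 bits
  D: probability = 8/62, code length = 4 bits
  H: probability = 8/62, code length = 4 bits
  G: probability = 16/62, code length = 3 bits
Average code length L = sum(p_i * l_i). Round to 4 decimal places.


Weighted contributions p_i * l_i:
  A: (17/62) * 1 = 17/62
  F: (2/62) * 5 = 10/62
  C: (11/62) * 3 = 33/62
  D: (8/62) * 4 = 32/62
  H: (8/62) * 4 = 32/62
  G: (16/62) * 3 = 48/62
Sum = (17 + 10 + 33 + 32 + 32 + 48)/62 = 172/62

L = 172/62 = 2.7742 bits/symbol


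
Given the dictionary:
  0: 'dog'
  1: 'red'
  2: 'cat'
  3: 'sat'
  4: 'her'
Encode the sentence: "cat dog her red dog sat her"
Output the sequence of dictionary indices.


Look up each word in the dictionary:
  'cat' -> 2
  'dog' -> 0
  'her' -> 4
  'red' -> 1
  'dog' -> 0
  'sat' -> 3
  'her' -> 4

Encoded: [2, 0, 4, 1, 0, 3, 4]


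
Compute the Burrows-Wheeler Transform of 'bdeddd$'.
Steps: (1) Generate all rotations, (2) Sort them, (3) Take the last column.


Rotations (sorted):
  0: $bdeddd -> last char: d
  1: bdeddd$ -> last char: $
  2: d$bdedd -> last char: d
  3: dd$bded -> last char: d
  4: ddd$bde -> last char: e
  5: deddd$b -> last char: b
  6: eddd$bd -> last char: d


BWT = d$ddebd


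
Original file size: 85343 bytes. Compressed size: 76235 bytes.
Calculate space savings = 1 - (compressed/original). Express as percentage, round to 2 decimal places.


ratio = compressed/original = 76235/85343 = 0.893278
savings = 1 - ratio = 1 - 0.893278 = 0.106722
as a percentage: 0.106722 * 100 = 10.67%

Space savings = 1 - 76235/85343 = 10.67%


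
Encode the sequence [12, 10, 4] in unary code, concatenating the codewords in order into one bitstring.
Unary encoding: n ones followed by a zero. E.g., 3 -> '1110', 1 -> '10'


Encode each number as n ones followed by a terminating 0:
  12 -> 1111111111110 (13 bits)
  10 -> 11111111110 (11 bits)
  4 -> 11110 (5 bits)
Total length = 13 + 11 + 5 = 29 bits.

Unary([12, 10, 4]) = 11111111111101111111111011110 (29 bits)


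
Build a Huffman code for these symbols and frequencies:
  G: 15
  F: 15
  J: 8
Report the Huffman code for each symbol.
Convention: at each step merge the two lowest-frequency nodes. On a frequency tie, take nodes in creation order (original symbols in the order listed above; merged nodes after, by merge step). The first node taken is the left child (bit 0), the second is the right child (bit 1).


Huffman tree construction:
Step 1: Merge J(8) + G(15) = 23
Step 2: Merge F(15) + (J+G)(23) = 38
Read each symbol's code off the tree from the root (left child = 0, right child = 1).

Codes:
  G: 11 (length 2)
  F: 0 (length 1)
  J: 10 (length 2)
Average code length: 61/38 = 1.6053 bits/symbol


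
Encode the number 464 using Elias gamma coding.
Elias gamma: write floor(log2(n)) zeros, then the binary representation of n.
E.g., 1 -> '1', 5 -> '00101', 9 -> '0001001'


num_bits = floor(log2(464)) + 1 = 9
leading_zeros = num_bits - 1 = 8
binary(464) = 111010000

Elias gamma(464) = '00000000' + '111010000' = 00000000111010000 (17 bits)


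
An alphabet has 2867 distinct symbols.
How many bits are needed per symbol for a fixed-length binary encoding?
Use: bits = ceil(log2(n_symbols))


log2(2867) = 11.4853
Bracket: 2^11 = 2048 < 2867 <= 2^12 = 4096
So ceil(log2(2867)) = 12

bits = ceil(log2(2867)) = ceil(11.4853) = 12 bits


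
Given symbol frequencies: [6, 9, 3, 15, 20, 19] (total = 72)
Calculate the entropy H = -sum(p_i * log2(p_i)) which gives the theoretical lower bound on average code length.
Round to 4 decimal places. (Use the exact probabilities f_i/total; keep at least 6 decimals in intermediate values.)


Per-symbol terms -p_i * log2(p_i) with p_i = f_i/72:
  p = 6/72 = 0.083333: log2(p) = -3.584963, -p*log2(p) = 0.298747
  p = 9/72 = 0.125000: log2(p) = -3.000000, -p*log2(p) = 0.375000
  p = 3/72 = 0.041667: log2(p) = -4.584963, -p*log2(p) = 0.191040
  p = 15/72 = 0.208333: log2(p) = -2.263034, -p*log2(p) = 0.471466
  p = 20/72 = 0.277778: log2(p) = -1.847997, -p*log2(p) = 0.513332
  p = 19/72 = 0.263889: log2(p) = -1.921997, -p*log2(p) = 0.507194
H = 0.298747 + 0.375000 + 0.191040 + 0.471466 + 0.513332 + 0.507194 = 2.356779

H = 2.3568 bits/symbol


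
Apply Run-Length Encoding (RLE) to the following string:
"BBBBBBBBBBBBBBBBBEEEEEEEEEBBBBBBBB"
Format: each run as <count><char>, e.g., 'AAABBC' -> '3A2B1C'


Scanning runs left to right:
  i=0: run of 'B' x 17 -> '17B'
  i=17: run of 'E' x 9 -> '9E'
  i=26: run of 'B' x 8 -> '8B'

RLE = 17B9E8B


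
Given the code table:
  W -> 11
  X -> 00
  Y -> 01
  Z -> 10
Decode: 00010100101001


Decoding:
00 -> X
01 -> Y
01 -> Y
00 -> X
10 -> Z
10 -> Z
01 -> Y


Result: XYYXZZY


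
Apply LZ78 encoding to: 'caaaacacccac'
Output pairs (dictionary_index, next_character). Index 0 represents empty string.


LZ78 encoding steps:
Dictionary: {0: ''}
Step 1: w='' (idx 0), next='c' -> output (0, 'c'), add 'c' as idx 1
Step 2: w='' (idx 0), next='a' -> output (0, 'a'), add 'a' as idx 2
Step 3: w='a' (idx 2), next='a' -> output (2, 'a'), add 'aa' as idx 3
Step 4: w='a' (idx 2), next='c' -> output (2, 'c'), add 'ac' as idx 4
Step 5: w='ac' (idx 4), next='c' -> output (4, 'c'), add 'acc' as idx 5
Step 6: w='c' (idx 1), next='a' -> output (1, 'a'), add 'ca' as idx 6
Step 7: w='c' (idx 1), end of input -> output (1, '')


Encoded: [(0, 'c'), (0, 'a'), (2, 'a'), (2, 'c'), (4, 'c'), (1, 'a'), (1, '')]


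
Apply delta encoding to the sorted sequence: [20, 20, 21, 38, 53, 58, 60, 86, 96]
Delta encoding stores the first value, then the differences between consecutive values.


First value: 20
Deltas:
  20 - 20 = 0
  21 - 20 = 1
  38 - 21 = 17
  53 - 38 = 15
  58 - 53 = 5
  60 - 58 = 2
  86 - 60 = 26
  96 - 86 = 10


Delta encoded: [20, 0, 1, 17, 15, 5, 2, 26, 10]


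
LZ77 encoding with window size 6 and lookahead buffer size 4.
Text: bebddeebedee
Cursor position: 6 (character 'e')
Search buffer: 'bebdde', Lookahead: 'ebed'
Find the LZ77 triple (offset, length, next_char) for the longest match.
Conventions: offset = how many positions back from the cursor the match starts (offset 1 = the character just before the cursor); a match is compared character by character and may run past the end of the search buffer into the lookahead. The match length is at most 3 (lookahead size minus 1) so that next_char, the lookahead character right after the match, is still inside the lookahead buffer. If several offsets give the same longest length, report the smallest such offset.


Try each offset into the search buffer:
  offset=1 (pos 5, char 'e'): match length 1
  offset=2 (pos 4, char 'd'): match length 0
  offset=3 (pos 3, char 'd'): match length 0
  offset=4 (pos 2, char 'b'): match length 0
  offset=5 (pos 1, char 'e'): match length 2
  offset=6 (pos 0, char 'b'): match length 0
Longest match has length 2 at offset 5.
next_char = character at position 6 + 2 = 8 -> 'e'

Best match: offset=5, length=2 (matching 'eb' starting at position 1)
LZ77 triple: (5, 2, 'e')


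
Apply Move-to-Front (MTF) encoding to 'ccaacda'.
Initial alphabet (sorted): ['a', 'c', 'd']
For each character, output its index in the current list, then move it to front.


MTF encoding:
'c': index 1 in ['a', 'c', 'd'] -> ['c', 'a', 'd']
'c': index 0 in ['c', 'a', 'd'] -> ['c', 'a', 'd']
'a': index 1 in ['c', 'a', 'd'] -> ['a', 'c', 'd']
'a': index 0 in ['a', 'c', 'd'] -> ['a', 'c', 'd']
'c': index 1 in ['a', 'c', 'd'] -> ['c', 'a', 'd']
'd': index 2 in ['c', 'a', 'd'] -> ['d', 'c', 'a']
'a': index 2 in ['d', 'c', 'a'] -> ['a', 'd', 'c']


Output: [1, 0, 1, 0, 1, 2, 2]


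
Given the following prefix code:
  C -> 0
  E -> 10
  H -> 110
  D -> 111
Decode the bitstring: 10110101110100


Decoding step by step:
Bits 10 -> E
Bits 110 -> H
Bits 10 -> E
Bits 111 -> D
Bits 0 -> C
Bits 10 -> E
Bits 0 -> C


Decoded message: EHEDCEC


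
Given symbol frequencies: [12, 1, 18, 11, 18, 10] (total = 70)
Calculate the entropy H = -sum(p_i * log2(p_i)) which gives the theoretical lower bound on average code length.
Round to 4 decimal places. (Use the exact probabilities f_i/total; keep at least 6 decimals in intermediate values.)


Per-symbol terms -p_i * log2(p_i) with p_i = f_i/70:
  p = 12/70 = 0.171429: log2(p) = -2.544321, -p*log2(p) = 0.436169
  p = 1/70 = 0.014286: log2(p) = -6.129283, -p*log2(p) = 0.087561
  p = 18/70 = 0.257143: log2(p) = -1.959358, -p*log2(p) = 0.503835
  p = 11/70 = 0.157143: log2(p) = -2.669851, -p*log2(p) = 0.419548
  p = 18/70 = 0.257143: log2(p) = -1.959358, -p*log2(p) = 0.503835
  p = 10/70 = 0.142857: log2(p) = -2.807355, -p*log2(p) = 0.401051
H = 0.436169 + 0.087561 + 0.503835 + 0.419548 + 0.503835 + 0.401051 = 2.351999

H = 2.352 bits/symbol


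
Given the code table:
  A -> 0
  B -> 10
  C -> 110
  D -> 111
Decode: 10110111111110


Decoding:
10 -> B
110 -> C
111 -> D
111 -> D
110 -> C


Result: BCDDC


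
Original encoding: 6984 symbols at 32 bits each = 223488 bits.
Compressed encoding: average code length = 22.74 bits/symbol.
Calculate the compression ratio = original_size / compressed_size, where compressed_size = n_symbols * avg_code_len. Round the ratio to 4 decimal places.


original_size = n_symbols * orig_bits = 6984 * 32 = 223488 bits
compressed_size = n_symbols * avg_code_len = 6984 * 22.74 = 158816.16 bits
ratio = original_size / compressed_size = 223488 / 158816.16 = 1.4072

Compression ratio = 1.4072


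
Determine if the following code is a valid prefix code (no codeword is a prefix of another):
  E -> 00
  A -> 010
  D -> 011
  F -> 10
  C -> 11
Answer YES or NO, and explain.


Checking each pair (does one codeword prefix another?):
  E='00' vs A='010': no prefix
  E='00' vs D='011': no prefix
  E='00' vs F='10': no prefix
  E='00' vs C='11': no prefix
  A='010' vs E='00': no prefix
  A='010' vs D='011': no prefix
  A='010' vs F='10': no prefix
  A='010' vs C='11': no prefix
  D='011' vs E='00': no prefix
  D='011' vs A='010': no prefix
  D='011' vs F='10': no prefix
  D='011' vs C='11': no prefix
  F='10' vs E='00': no prefix
  F='10' vs A='010': no prefix
  F='10' vs D='011': no prefix
  F='10' vs C='11': no prefix
  C='11' vs E='00': no prefix
  C='11' vs A='010': no prefix
  C='11' vs D='011': no prefix
  C='11' vs F='10': no prefix
No violation found over all pairs.

YES -- this is a valid prefix code. No codeword is a prefix of any other codeword.


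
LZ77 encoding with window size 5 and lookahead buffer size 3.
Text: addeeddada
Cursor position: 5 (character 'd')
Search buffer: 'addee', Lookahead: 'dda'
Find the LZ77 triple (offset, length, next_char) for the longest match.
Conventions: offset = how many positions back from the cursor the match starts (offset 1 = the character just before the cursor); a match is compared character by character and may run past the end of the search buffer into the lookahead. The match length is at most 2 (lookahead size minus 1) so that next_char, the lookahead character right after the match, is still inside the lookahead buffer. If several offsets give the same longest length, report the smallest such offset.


Try each offset into the search buffer:
  offset=1 (pos 4, char 'e'): match length 0
  offset=2 (pos 3, char 'e'): match length 0
  offset=3 (pos 2, char 'd'): match length 1
  offset=4 (pos 1, char 'd'): match length 2
  offset=5 (pos 0, char 'a'): match length 0
Longest match has length 2 at offset 4.
next_char = character at position 5 + 2 = 7 -> 'a'

Best match: offset=4, length=2 (matching 'dd' starting at position 1)
LZ77 triple: (4, 2, 'a')


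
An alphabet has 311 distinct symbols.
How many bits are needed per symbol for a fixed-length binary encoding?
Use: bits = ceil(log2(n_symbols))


log2(311) = 8.2808
Bracket: 2^8 = 256 < 311 <= 2^9 = 512
So ceil(log2(311)) = 9

bits = ceil(log2(311)) = ceil(8.2808) = 9 bits


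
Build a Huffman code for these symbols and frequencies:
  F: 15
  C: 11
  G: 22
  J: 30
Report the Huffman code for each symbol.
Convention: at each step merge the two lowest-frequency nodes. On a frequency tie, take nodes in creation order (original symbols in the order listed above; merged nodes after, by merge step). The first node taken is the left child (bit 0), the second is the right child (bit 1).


Huffman tree construction:
Step 1: Merge C(11) + F(15) = 26
Step 2: Merge G(22) + (C+F)(26) = 48
Step 3: Merge J(30) + (G+(C+F))(48) = 78
Read each symbol's code off the tree from the root (left child = 0, right child = 1).

Codes:
  F: 111 (length 3)
  C: 110 (length 3)
  G: 10 (length 2)
  J: 0 (length 1)
Average code length: 152/78 = 1.9487 bits/symbol


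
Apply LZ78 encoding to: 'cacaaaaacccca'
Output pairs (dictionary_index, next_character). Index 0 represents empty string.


LZ78 encoding steps:
Dictionary: {0: ''}
Step 1: w='' (idx 0), next='c' -> output (0, 'c'), add 'c' as idx 1
Step 2: w='' (idx 0), next='a' -> output (0, 'a'), add 'a' as idx 2
Step 3: w='c' (idx 1), next='a' -> output (1, 'a'), add 'ca' as idx 3
Step 4: w='a' (idx 2), next='a' -> output (2, 'a'), add 'aa' as idx 4
Step 5: w='aa' (idx 4), next='c' -> output (4, 'c'), add 'aac' as idx 5
Step 6: w='c' (idx 1), next='c' -> output (1, 'c'), add 'cc' as idx 6
Step 7: w='ca' (idx 3), end of input -> output (3, '')


Encoded: [(0, 'c'), (0, 'a'), (1, 'a'), (2, 'a'), (4, 'c'), (1, 'c'), (3, '')]


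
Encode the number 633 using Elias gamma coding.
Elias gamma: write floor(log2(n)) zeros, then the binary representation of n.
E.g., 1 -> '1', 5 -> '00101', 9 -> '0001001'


num_bits = floor(log2(633)) + 1 = 10
leading_zeros = num_bits - 1 = 9
binary(633) = 1001111001

Elias gamma(633) = '000000000' + '1001111001' = 0000000001001111001 (19 bits)


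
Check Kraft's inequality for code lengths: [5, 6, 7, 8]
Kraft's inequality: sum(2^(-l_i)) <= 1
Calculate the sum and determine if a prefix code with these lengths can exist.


Sum = 2^(-5) + 2^(-6) + 2^(-7) + 2^(-8)
    = 0.03125 + 0.015625 + 0.0078125 + 0.00390625
    = 15/256 = 0.05859375
Since 0.05859375 <= 1, Kraft's inequality IS satisfied.
A prefix code with these lengths CAN exist.

Kraft sum = 0.05859375. Satisfied.


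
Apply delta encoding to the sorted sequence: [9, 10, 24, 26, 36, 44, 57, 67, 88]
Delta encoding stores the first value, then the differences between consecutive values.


First value: 9
Deltas:
  10 - 9 = 1
  24 - 10 = 14
  26 - 24 = 2
  36 - 26 = 10
  44 - 36 = 8
  57 - 44 = 13
  67 - 57 = 10
  88 - 67 = 21


Delta encoded: [9, 1, 14, 2, 10, 8, 13, 10, 21]


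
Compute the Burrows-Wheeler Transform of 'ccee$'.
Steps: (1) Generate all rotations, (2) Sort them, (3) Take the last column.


Rotations (sorted):
  0: $ccee -> last char: e
  1: ccee$ -> last char: $
  2: cee$c -> last char: c
  3: e$cce -> last char: e
  4: ee$cc -> last char: c


BWT = e$cec


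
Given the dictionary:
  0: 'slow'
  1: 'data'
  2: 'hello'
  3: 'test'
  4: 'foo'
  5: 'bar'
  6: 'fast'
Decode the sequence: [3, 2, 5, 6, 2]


Look up each index in the dictionary:
  3 -> 'test'
  2 -> 'hello'
  5 -> 'bar'
  6 -> 'fast'
  2 -> 'hello'

Decoded: "test hello bar fast hello"


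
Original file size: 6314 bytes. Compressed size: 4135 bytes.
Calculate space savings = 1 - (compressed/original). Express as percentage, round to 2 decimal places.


ratio = compressed/original = 4135/6314 = 0.654894
savings = 1 - ratio = 1 - 0.654894 = 0.345106
as a percentage: 0.345106 * 100 = 34.51%

Space savings = 1 - 4135/6314 = 34.51%


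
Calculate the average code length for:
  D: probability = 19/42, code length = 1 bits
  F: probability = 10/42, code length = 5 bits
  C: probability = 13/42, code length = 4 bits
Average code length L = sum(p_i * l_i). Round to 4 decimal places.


Weighted contributions p_i * l_i:
  D: (19/42) * 1 = 19/42
  F: (10/42) * 5 = 50/42
  C: (13/42) * 4 = 52/42
Sum = (19 + 50 + 52)/42 = 121/42

L = 121/42 = 2.8810 bits/symbol


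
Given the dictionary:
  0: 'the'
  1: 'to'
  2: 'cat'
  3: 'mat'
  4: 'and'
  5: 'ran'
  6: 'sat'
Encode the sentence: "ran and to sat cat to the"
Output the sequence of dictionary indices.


Look up each word in the dictionary:
  'ran' -> 5
  'and' -> 4
  'to' -> 1
  'sat' -> 6
  'cat' -> 2
  'to' -> 1
  'the' -> 0

Encoded: [5, 4, 1, 6, 2, 1, 0]


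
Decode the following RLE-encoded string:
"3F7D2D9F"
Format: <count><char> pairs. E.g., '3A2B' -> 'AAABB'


Expanding each <count><char> pair:
  3F -> 'FFF'
  7D -> 'DDDDDDD'
  2D -> 'DD'
  9F -> 'FFFFFFFFF'

Decoded = FFFDDDDDDDDDFFFFFFFFF


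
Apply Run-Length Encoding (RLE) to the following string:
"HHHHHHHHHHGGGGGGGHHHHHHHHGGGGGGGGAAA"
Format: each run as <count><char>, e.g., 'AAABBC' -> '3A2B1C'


Scanning runs left to right:
  i=0: run of 'H' x 10 -> '10H'
  i=10: run of 'G' x 7 -> '7G'
  i=17: run of 'H' x 8 -> '8H'
  i=25: run of 'G' x 8 -> '8G'
  i=33: run of 'A' x 3 -> '3A'

RLE = 10H7G8H8G3A


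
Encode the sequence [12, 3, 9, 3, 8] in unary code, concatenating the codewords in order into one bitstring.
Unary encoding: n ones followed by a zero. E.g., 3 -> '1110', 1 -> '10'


Encode each number as n ones followed by a terminating 0:
  12 -> 1111111111110 (13 bits)
  3 -> 1110 (4 bits)
  9 -> 1111111110 (10 bits)
  3 -> 1110 (4 bits)
  8 -> 111111110 (9 bits)
Total length = 13 + 4 + 10 + 4 + 9 = 40 bits.

Unary([12, 3, 9, 3, 8]) = 1111111111110111011111111101110111111110 (40 bits)


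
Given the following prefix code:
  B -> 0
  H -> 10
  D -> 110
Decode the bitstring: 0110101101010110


Decoding step by step:
Bits 0 -> B
Bits 110 -> D
Bits 10 -> H
Bits 110 -> D
Bits 10 -> H
Bits 10 -> H
Bits 110 -> D


Decoded message: BDHDHHD


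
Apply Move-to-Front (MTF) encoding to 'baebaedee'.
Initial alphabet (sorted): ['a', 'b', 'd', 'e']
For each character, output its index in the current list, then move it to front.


MTF encoding:
'b': index 1 in ['a', 'b', 'd', 'e'] -> ['b', 'a', 'd', 'e']
'a': index 1 in ['b', 'a', 'd', 'e'] -> ['a', 'b', 'd', 'e']
'e': index 3 in ['a', 'b', 'd', 'e'] -> ['e', 'a', 'b', 'd']
'b': index 2 in ['e', 'a', 'b', 'd'] -> ['b', 'e', 'a', 'd']
'a': index 2 in ['b', 'e', 'a', 'd'] -> ['a', 'b', 'e', 'd']
'e': index 2 in ['a', 'b', 'e', 'd'] -> ['e', 'a', 'b', 'd']
'd': index 3 in ['e', 'a', 'b', 'd'] -> ['d', 'e', 'a', 'b']
'e': index 1 in ['d', 'e', 'a', 'b'] -> ['e', 'd', 'a', 'b']
'e': index 0 in ['e', 'd', 'a', 'b'] -> ['e', 'd', 'a', 'b']


Output: [1, 1, 3, 2, 2, 2, 3, 1, 0]


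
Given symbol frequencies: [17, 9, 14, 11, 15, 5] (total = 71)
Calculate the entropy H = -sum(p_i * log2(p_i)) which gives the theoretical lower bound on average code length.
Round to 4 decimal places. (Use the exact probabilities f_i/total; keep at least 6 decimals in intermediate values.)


Per-symbol terms -p_i * log2(p_i) with p_i = f_i/71:
  p = 17/71 = 0.239437: log2(p) = -2.062284, -p*log2(p) = 0.493786
  p = 9/71 = 0.126761: log2(p) = -2.979822, -p*log2(p) = 0.377724
  p = 14/71 = 0.197183: log2(p) = -2.342392, -p*log2(p) = 0.461880
  p = 11/71 = 0.154930: log2(p) = -2.690316, -p*log2(p) = 0.416809
  p = 15/71 = 0.211268: log2(p) = -2.242857, -p*log2(p) = 0.473843
  p = 5/71 = 0.070423: log2(p) = -3.827819, -p*log2(p) = 0.269565
H = 0.493786 + 0.377724 + 0.461880 + 0.416809 + 0.473843 + 0.269565 = 2.493607

H = 2.4936 bits/symbol


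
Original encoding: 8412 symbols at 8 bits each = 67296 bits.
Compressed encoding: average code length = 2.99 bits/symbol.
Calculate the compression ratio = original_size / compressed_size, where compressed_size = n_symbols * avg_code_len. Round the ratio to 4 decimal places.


original_size = n_symbols * orig_bits = 8412 * 8 = 67296 bits
compressed_size = n_symbols * avg_code_len = 8412 * 2.99 = 25151.88 bits
ratio = original_size / compressed_size = 67296 / 25151.88 = 2.6756

Compression ratio = 2.6756


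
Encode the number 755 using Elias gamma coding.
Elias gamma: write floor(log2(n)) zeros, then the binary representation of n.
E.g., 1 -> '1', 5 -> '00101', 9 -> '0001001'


num_bits = floor(log2(755)) + 1 = 10
leading_zeros = num_bits - 1 = 9
binary(755) = 1011110011

Elias gamma(755) = '000000000' + '1011110011' = 0000000001011110011 (19 bits)


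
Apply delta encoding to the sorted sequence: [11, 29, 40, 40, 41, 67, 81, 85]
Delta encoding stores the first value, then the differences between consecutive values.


First value: 11
Deltas:
  29 - 11 = 18
  40 - 29 = 11
  40 - 40 = 0
  41 - 40 = 1
  67 - 41 = 26
  81 - 67 = 14
  85 - 81 = 4


Delta encoded: [11, 18, 11, 0, 1, 26, 14, 4]


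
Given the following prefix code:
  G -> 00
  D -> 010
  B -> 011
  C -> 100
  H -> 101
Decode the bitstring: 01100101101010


Decoding step by step:
Bits 011 -> B
Bits 00 -> G
Bits 101 -> H
Bits 101 -> H
Bits 010 -> D


Decoded message: BGHHD


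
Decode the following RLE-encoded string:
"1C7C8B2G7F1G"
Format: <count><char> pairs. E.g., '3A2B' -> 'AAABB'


Expanding each <count><char> pair:
  1C -> 'C'
  7C -> 'CCCCCCC'
  8B -> 'BBBBBBBB'
  2G -> 'GG'
  7F -> 'FFFFFFF'
  1G -> 'G'

Decoded = CCCCCCCCBBBBBBBBGGFFFFFFFG


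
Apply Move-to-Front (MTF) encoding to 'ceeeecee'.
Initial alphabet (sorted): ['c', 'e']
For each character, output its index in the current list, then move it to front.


MTF encoding:
'c': index 0 in ['c', 'e'] -> ['c', 'e']
'e': index 1 in ['c', 'e'] -> ['e', 'c']
'e': index 0 in ['e', 'c'] -> ['e', 'c']
'e': index 0 in ['e', 'c'] -> ['e', 'c']
'e': index 0 in ['e', 'c'] -> ['e', 'c']
'c': index 1 in ['e', 'c'] -> ['c', 'e']
'e': index 1 in ['c', 'e'] -> ['e', 'c']
'e': index 0 in ['e', 'c'] -> ['e', 'c']


Output: [0, 1, 0, 0, 0, 1, 1, 0]


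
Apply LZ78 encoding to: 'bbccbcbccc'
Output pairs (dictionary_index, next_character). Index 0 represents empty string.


LZ78 encoding steps:
Dictionary: {0: ''}
Step 1: w='' (idx 0), next='b' -> output (0, 'b'), add 'b' as idx 1
Step 2: w='b' (idx 1), next='c' -> output (1, 'c'), add 'bc' as idx 2
Step 3: w='' (idx 0), next='c' -> output (0, 'c'), add 'c' as idx 3
Step 4: w='bc' (idx 2), next='b' -> output (2, 'b'), add 'bcb' as idx 4
Step 5: w='c' (idx 3), next='c' -> output (3, 'c'), add 'cc' as idx 5
Step 6: w='c' (idx 3), end of input -> output (3, '')


Encoded: [(0, 'b'), (1, 'c'), (0, 'c'), (2, 'b'), (3, 'c'), (3, '')]


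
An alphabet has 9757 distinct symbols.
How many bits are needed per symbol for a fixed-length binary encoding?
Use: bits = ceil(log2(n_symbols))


log2(9757) = 13.2522
Bracket: 2^13 = 8192 < 9757 <= 2^14 = 16384
So ceil(log2(9757)) = 14

bits = ceil(log2(9757)) = ceil(13.2522) = 14 bits


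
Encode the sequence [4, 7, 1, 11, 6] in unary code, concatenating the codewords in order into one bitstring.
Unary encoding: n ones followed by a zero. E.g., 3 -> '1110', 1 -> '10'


Encode each number as n ones followed by a terminating 0:
  4 -> 11110 (5 bits)
  7 -> 11111110 (8 bits)
  1 -> 10 (2 bits)
  11 -> 111111111110 (12 bits)
  6 -> 1111110 (7 bits)
Total length = 5 + 8 + 2 + 12 + 7 = 34 bits.

Unary([4, 7, 1, 11, 6]) = 1111011111110101111111111101111110 (34 bits)


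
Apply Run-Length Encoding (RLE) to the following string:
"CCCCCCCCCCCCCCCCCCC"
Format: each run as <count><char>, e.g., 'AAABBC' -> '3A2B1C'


Scanning runs left to right:
  i=0: run of 'C' x 19 -> '19C'

RLE = 19C


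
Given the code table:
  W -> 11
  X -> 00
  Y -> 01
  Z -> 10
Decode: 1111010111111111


Decoding:
11 -> W
11 -> W
01 -> Y
01 -> Y
11 -> W
11 -> W
11 -> W
11 -> W


Result: WWYYWWWW


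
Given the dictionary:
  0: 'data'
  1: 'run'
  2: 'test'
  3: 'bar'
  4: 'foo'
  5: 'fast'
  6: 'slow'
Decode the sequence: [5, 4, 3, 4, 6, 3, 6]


Look up each index in the dictionary:
  5 -> 'fast'
  4 -> 'foo'
  3 -> 'bar'
  4 -> 'foo'
  6 -> 'slow'
  3 -> 'bar'
  6 -> 'slow'

Decoded: "fast foo bar foo slow bar slow"


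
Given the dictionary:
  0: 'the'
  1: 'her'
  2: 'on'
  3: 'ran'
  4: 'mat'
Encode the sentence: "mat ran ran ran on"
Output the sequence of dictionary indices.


Look up each word in the dictionary:
  'mat' -> 4
  'ran' -> 3
  'ran' -> 3
  'ran' -> 3
  'on' -> 2

Encoded: [4, 3, 3, 3, 2]


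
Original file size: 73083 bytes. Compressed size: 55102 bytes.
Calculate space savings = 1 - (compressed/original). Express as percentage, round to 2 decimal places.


ratio = compressed/original = 55102/73083 = 0.753965
savings = 1 - ratio = 1 - 0.753965 = 0.246035
as a percentage: 0.246035 * 100 = 24.6%

Space savings = 1 - 55102/73083 = 24.6%


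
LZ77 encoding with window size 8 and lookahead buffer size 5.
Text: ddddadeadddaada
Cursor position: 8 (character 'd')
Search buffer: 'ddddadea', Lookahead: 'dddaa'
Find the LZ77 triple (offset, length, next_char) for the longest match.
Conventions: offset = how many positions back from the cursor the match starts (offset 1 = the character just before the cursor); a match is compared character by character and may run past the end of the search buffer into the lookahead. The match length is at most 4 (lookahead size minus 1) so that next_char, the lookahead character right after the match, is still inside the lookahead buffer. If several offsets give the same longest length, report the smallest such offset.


Try each offset into the search buffer:
  offset=1 (pos 7, char 'a'): match length 0
  offset=2 (pos 6, char 'e'): match length 0
  offset=3 (pos 5, char 'd'): match length 1
  offset=4 (pos 4, char 'a'): match length 0
  offset=5 (pos 3, char 'd'): match length 1
  offset=6 (pos 2, char 'd'): match length 2
  offset=7 (pos 1, char 'd'): match length 4
  offset=8 (pos 0, char 'd'): match length 3
Longest match has length 4 at offset 7.
next_char = character at position 8 + 4 = 12 -> 'a'

Best match: offset=7, length=4 (matching 'ddda' starting at position 1)
LZ77 triple: (7, 4, 'a')
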